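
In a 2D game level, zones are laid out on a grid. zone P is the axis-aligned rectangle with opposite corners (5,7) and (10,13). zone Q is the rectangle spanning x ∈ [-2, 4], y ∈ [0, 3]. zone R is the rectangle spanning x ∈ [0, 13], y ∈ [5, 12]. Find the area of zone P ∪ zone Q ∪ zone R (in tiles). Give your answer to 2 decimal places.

By inclusion–exclusion:
Individual areas: |zone P| = 30, |zone Q| = 18, |zone R| = 91.
|zone P∩zone Q| = 0 (no overlap).
|zone P∩zone R|: x∈[5,10], y∈[7,12] → 5·5 = 25.
|zone Q∩zone R| = 0 (no overlap).
|zone P∩zone Q∩zone R| = 0.
|zone P ∪ zone Q ∪ zone R| = 139 − 25 + 0 = 114.00.

114.00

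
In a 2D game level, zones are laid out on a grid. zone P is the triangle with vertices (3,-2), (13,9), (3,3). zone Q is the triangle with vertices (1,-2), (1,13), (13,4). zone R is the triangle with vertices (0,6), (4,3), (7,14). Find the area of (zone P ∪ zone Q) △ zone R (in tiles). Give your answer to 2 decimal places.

77.86

|zone P ∪ zone Q| = 93.3358.
|(zone P ∪ zone Q) ∩ zone R| = 20.9875.
|(zone P ∪ zone Q) △ zone R| = 93.3358 + 26.5 − 41.9751 = 77.86.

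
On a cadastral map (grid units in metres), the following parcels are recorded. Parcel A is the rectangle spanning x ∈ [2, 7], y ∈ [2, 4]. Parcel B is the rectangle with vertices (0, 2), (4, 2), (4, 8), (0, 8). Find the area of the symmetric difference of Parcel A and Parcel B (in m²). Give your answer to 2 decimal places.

26.00

|Parcel A∩Parcel B|: x∈[2,4], y∈[2,4] → 2·2 = 4.
|Parcel A △ Parcel B| = |Parcel A| + |Parcel B| − 2·|Parcel A∩Parcel B| = 10 + 24 − 8 = 26.00.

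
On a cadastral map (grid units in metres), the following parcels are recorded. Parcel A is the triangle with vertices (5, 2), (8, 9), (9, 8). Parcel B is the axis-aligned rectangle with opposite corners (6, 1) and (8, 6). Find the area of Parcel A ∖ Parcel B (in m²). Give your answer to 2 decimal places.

|Parcel A| = 5, |Parcel A∩Parcel B| = 1.4881.
|Parcel A ∖ Parcel B| = |Parcel A| − |Parcel A∩Parcel B| = 5 − 1.4881 = 3.51.

3.51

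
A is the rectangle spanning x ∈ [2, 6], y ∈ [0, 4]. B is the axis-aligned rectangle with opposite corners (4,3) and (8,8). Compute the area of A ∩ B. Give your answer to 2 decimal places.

|A∩B|: x∈[4,6], y∈[3,4] → 2·1 = 2.

2.00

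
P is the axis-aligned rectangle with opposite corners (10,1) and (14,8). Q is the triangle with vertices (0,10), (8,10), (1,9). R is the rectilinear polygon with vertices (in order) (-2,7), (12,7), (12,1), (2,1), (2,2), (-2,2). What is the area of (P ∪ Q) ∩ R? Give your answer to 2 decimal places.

The region (P ∪ Q) ∩ R is the polygon with vertices (10,7), (12,7), (12,1), (10,1).
By the shoelace formula its area is 12.00.

12.00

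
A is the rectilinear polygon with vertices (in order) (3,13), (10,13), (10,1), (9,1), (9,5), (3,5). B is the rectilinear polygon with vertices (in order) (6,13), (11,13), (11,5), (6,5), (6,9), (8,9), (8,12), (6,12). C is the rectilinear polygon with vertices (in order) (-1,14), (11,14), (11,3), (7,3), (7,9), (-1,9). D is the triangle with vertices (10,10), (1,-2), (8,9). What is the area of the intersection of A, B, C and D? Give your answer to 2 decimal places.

The intersection is the polygon with vertices (7,7.429), (8,9), (10,10), (7,6).
By the shoelace formula its area is 3.21.

3.21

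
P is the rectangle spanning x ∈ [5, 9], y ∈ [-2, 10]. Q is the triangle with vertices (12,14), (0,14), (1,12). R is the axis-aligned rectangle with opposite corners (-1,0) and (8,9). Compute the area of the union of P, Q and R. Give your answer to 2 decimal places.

By inclusion–exclusion:
Individual areas: |P| = 48, |Q| = 12, |R| = 81.
|P∩Q| = 0.
|P∩R|: x∈[5,8], y∈[0,9] → 3·9 = 27.
|Q∩R| = 0.
|P∩Q∩R| = 0.
|P ∪ Q ∪ R| = 141 − 27 + 0 = 114.00.

114.00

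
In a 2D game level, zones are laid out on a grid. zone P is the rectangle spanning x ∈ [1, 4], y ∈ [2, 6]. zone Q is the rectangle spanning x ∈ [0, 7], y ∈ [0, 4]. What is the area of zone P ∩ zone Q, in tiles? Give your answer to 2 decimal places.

|zone P∩zone Q|: x∈[1,4], y∈[2,4] → 3·2 = 6.

6.00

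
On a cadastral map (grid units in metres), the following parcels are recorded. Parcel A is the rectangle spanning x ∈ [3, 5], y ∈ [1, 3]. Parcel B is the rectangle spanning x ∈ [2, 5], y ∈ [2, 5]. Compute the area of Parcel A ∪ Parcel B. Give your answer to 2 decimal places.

11.00

By inclusion–exclusion:
Individual areas: |Parcel A| = 4, |Parcel B| = 9.
|Parcel A∩Parcel B|: x∈[3,5], y∈[2,3] → 2·1 = 2.
|Parcel A ∪ Parcel B| = 13 − 2 = 11.00.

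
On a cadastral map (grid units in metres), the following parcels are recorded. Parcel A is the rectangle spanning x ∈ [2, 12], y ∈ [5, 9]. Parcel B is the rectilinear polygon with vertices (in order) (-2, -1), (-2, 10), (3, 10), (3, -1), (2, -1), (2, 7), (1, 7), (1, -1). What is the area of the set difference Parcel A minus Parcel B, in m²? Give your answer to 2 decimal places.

36.00

|Parcel A| = 40, |Parcel A∩Parcel B| = 4.
|Parcel A ∖ Parcel B| = |Parcel A| − |Parcel A∩Parcel B| = 40 − 4 = 36.00.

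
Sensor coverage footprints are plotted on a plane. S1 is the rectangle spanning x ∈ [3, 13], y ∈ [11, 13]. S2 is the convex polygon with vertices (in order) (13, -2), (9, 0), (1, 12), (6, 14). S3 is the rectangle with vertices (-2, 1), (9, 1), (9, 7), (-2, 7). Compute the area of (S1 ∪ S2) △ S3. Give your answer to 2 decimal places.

|S1 ∪ S2| = 75.3.
|(S1 ∪ S2) ∩ S3| = 16.
|(S1 ∪ S2) △ S3| = 75.3 + 66 − 32 = 109.30.

109.30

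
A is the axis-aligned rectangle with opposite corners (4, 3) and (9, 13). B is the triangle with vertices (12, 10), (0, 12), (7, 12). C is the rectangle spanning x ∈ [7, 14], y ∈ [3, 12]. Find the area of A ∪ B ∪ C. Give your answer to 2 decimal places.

96.33

By inclusion–exclusion:
Individual areas: |A| = 50, |B| = 7, |C| = 63.
|A∩B| = 4.6167.
|A∩C|: x∈[7,9], y∈[3,12] → 2·9 = 18.
|B∩C| = 2.9167.
|A∩B∩C| = 1.8667.
|A ∪ B ∪ C| = 120 − 25.5333 + 1.8667 = 96.33.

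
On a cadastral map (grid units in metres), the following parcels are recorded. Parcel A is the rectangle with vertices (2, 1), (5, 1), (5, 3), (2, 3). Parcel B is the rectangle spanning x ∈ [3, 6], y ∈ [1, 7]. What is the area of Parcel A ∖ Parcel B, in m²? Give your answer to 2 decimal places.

|Parcel A∩Parcel B|: x∈[3,5], y∈[1,3] → 2·2 = 4.
|Parcel A| = 6.
|Parcel A ∖ Parcel B| = |Parcel A| − |Parcel A∩Parcel B| = 6 − 4 = 2.00.

2.00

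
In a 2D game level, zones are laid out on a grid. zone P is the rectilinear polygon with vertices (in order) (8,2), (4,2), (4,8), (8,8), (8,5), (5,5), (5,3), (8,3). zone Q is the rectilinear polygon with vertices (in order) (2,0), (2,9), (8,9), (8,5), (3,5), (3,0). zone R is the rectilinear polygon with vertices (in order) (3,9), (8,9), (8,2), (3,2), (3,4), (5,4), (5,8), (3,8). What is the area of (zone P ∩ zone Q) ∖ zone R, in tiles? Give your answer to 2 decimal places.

|zone P ∩ zone Q| = 12.
|(zone P ∩ zone Q) ∩ zone R| = 9.
|(zone P ∩ zone Q) ∖ zone R| = 12 − 9 = 3.00.

3.00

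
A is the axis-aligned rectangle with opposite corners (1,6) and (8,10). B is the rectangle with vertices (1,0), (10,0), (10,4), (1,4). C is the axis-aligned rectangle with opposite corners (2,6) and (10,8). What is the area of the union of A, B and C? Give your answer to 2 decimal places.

68.00

By inclusion–exclusion:
Individual areas: |A| = 28, |B| = 36, |C| = 16.
|A∩B| = 0 (no overlap).
|A∩C|: x∈[2,8], y∈[6,8] → 6·2 = 12.
|B∩C| = 0 (no overlap).
|A∩B∩C| = 0.
|A ∪ B ∪ C| = 80 − 12 + 0 = 68.00.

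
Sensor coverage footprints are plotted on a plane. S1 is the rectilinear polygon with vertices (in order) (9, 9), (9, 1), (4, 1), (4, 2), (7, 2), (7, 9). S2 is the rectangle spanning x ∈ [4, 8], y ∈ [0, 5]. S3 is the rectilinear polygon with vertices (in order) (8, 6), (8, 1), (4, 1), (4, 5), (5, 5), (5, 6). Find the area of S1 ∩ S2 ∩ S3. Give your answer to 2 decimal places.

7.00

The intersection is the polygon with vertices (4,2), (7,2), (7,5), (8,5), (8,1), (4,1).
By the shoelace formula its area is 7.00.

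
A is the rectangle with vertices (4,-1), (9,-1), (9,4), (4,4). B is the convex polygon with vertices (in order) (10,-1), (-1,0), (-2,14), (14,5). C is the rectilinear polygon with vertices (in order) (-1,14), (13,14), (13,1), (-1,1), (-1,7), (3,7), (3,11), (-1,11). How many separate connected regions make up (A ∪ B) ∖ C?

(A ∪ B) ∖ C splits into 2 disjoint pieces (area 42.143, area 1.0312).

2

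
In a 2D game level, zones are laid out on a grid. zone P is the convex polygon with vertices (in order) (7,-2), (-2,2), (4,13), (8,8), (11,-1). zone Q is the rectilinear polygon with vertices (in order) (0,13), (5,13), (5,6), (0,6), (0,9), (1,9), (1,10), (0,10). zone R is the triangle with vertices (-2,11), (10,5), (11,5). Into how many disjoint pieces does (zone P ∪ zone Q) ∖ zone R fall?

2

(zone P ∪ zone Q) ∖ zone R splits into 2 disjoint pieces (area 86.5864, area 29.1326).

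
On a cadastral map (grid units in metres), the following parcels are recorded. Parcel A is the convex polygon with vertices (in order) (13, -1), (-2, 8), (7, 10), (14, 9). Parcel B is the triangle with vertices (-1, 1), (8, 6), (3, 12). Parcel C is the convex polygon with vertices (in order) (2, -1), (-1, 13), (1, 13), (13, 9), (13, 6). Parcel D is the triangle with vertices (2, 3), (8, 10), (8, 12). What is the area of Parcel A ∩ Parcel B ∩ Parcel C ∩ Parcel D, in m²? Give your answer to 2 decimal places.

2.41

The intersection is the polygon with vertices (6.31,8.028), (3.472,4.717), (3.238,4.857), (5.778,8.667).
By the shoelace formula its area is 2.41.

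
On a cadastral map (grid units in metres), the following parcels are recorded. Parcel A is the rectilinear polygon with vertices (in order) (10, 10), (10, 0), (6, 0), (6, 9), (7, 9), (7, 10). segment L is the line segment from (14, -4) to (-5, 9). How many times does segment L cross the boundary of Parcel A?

The segment meets the boundary at (6,1.474), (8.154,0).

2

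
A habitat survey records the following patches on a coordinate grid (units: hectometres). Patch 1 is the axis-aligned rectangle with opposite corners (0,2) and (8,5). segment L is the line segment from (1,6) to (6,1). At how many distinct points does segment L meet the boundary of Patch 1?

2

The segment meets the boundary at (5,2), (2,5).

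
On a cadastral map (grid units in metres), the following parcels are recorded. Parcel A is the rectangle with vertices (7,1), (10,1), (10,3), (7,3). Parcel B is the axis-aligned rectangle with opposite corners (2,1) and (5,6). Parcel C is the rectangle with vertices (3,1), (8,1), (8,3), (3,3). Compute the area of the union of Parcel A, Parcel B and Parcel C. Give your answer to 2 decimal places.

25.00

By inclusion–exclusion:
Individual areas: |Parcel A| = 6, |Parcel B| = 15, |Parcel C| = 10.
|Parcel A∩Parcel B| = 0 (no overlap).
|Parcel A∩Parcel C|: x∈[7,8], y∈[1,3] → 1·2 = 2.
|Parcel B∩Parcel C|: x∈[3,5], y∈[1,3] → 2·2 = 4.
|Parcel A∩Parcel B∩Parcel C| = 0.
|Parcel A ∪ Parcel B ∪ Parcel C| = 31 − 6 + 0 = 25.00.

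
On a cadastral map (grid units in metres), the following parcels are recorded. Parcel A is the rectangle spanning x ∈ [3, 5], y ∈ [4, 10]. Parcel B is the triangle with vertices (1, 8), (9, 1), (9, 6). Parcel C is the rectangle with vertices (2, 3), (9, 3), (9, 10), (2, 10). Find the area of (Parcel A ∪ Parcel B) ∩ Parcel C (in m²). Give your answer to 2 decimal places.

|Parcel A ∪ Parcel B| = 28.25.
|(Parcel A ∪ Parcel B) ∩ Parcel C| = 25.65.

25.65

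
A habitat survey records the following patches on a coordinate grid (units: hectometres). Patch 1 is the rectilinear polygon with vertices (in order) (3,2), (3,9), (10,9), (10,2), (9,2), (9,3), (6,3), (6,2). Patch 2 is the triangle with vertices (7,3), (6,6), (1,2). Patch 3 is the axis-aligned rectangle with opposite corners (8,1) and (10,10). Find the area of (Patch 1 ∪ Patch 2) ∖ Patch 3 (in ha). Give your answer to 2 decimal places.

34.35

|Patch 1 ∪ Patch 2| = 47.35.
|(Patch 1 ∪ Patch 2) ∩ Patch 3| = 13.
|(Patch 1 ∪ Patch 2) ∖ Patch 3| = 47.35 − 13 = 34.35.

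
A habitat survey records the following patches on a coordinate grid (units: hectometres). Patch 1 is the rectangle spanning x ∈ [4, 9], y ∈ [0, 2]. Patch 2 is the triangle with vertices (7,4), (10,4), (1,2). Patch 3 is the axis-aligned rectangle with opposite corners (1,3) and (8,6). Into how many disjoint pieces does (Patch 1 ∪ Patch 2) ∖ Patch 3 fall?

(Patch 1 ∪ Patch 2) ∖ Patch 3 splits into 3 disjoint pieces (area 10, area 0.4444, area 0.75).

3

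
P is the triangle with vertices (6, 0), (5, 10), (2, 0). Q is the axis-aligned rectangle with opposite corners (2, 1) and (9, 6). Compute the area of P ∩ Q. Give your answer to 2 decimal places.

13.00

The intersection is the polygon with vertices (5.9,1), (2.3,1), (3.8,6), (5.4,6).
By the shoelace formula its area is 13.00.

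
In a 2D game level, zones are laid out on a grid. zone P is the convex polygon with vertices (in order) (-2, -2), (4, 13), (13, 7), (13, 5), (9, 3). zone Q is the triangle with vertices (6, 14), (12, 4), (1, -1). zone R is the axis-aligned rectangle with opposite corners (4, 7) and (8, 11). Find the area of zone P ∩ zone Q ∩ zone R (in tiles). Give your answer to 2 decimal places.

The intersection is the polygon with vertices (5,11), (7,11), (8,10.333), (8,7), (4,7), (4,8).
By the shoelace formula its area is 14.17.

14.17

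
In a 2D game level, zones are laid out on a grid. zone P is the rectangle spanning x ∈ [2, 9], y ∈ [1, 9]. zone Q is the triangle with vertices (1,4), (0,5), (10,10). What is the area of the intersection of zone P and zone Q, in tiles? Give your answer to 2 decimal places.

5.08

The intersection is the polygon with vertices (8.5,9), (2,4.667), (2,6), (8,9).
By the shoelace formula its area is 5.08.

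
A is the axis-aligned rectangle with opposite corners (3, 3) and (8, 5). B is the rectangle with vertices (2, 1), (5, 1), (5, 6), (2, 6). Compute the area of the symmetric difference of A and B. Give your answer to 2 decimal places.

17.00

|A∩B|: x∈[3,5], y∈[3,5] → 2·2 = 4.
|A △ B| = |A| + |B| − 2·|A∩B| = 10 + 15 − 8 = 17.00.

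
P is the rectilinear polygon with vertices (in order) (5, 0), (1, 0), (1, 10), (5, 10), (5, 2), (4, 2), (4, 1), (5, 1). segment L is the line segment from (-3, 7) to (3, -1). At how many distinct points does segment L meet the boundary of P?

2

The segment meets the boundary at (2.25,0), (1,1.667).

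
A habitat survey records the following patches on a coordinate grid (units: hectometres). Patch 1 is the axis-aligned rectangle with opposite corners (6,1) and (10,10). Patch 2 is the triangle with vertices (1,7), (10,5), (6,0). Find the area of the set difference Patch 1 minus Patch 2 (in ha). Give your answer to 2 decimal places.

|Patch 1| = 36, |Patch 1∩Patch 2| = 11.3778.
|Patch 1 ∖ Patch 2| = |Patch 1| − |Patch 1∩Patch 2| = 36 − 11.3778 = 24.62.

24.62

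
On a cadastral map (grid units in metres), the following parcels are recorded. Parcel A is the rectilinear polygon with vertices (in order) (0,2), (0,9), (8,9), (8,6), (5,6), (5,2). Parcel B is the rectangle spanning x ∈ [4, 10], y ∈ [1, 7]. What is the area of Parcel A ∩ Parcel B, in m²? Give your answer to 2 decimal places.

8.00

The intersection is the polygon with vertices (8,6), (5,6), (5,2), (4,2), (4,7), (8,7).
By the shoelace formula its area is 8.00.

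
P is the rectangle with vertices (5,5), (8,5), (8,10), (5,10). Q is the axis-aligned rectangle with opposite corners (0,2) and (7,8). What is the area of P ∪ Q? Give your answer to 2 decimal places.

51.00

By inclusion–exclusion:
Individual areas: |P| = 15, |Q| = 42.
|P∩Q|: x∈[5,7], y∈[5,8] → 2·3 = 6.
|P ∪ Q| = 57 − 6 = 51.00.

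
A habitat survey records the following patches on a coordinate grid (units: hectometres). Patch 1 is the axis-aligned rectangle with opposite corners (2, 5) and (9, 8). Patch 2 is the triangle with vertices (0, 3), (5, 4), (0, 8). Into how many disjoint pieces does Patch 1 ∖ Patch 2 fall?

Patch 1 ∖ Patch 2 is a single connected region.

1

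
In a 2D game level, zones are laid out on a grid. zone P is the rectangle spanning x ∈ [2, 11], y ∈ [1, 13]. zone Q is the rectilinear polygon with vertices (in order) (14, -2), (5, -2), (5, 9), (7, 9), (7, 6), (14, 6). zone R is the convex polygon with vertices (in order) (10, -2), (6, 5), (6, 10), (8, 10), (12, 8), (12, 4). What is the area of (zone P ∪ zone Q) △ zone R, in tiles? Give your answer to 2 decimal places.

|zone P ∪ zone Q| = 150.
|(zone P ∪ zone Q) ∩ zone R| = 45.75.
|(zone P ∪ zone Q) △ zone R| = 150 + 48 − 91.5 = 106.50.

106.50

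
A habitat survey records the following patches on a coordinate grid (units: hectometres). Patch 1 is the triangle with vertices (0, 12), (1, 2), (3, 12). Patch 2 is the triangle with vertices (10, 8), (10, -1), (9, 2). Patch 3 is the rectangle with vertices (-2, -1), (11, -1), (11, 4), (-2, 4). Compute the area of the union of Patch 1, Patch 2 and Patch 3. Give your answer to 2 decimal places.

By inclusion–exclusion:
Individual areas: |Patch 1| = 15, |Patch 2| = 4.5, |Patch 3| = 65.
|Patch 1∩Patch 2| = 0.
|Patch 1∩Patch 3| = 0.6.
|Patch 2∩Patch 3| = 3.1667.
|Patch 1∩Patch 2∩Patch 3| = 0.
|Patch 1 ∪ Patch 2 ∪ Patch 3| = 84.5 − 3.7667 + 0 = 80.73.

80.73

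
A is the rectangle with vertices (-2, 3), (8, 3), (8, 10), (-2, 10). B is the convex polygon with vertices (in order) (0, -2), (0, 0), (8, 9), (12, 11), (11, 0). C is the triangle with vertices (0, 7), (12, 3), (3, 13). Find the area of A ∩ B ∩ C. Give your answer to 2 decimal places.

The intersection is the polygon with vertices (7.304,8.217), (8,7.444), (8,4.333), (4.8,5.4).
By the shoelace formula its area is 6.93.

6.93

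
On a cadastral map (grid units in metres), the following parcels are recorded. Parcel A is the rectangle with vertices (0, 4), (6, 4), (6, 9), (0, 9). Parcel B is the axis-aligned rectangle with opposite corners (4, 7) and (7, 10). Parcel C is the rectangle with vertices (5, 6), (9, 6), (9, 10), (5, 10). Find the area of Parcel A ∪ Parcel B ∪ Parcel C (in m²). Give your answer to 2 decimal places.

By inclusion–exclusion:
Individual areas: |Parcel A| = 30, |Parcel B| = 9, |Parcel C| = 16.
|Parcel A∩Parcel B|: x∈[4,6], y∈[7,9] → 2·2 = 4.
|Parcel A∩Parcel C|: x∈[5,6], y∈[6,9] → 1·3 = 3.
|Parcel B∩Parcel C|: x∈[5,7], y∈[7,10] → 2·3 = 6.
|Parcel A∩Parcel B∩Parcel C| = 2.
|Parcel A ∪ Parcel B ∪ Parcel C| = 55 − 13 + 2 = 44.00.

44.00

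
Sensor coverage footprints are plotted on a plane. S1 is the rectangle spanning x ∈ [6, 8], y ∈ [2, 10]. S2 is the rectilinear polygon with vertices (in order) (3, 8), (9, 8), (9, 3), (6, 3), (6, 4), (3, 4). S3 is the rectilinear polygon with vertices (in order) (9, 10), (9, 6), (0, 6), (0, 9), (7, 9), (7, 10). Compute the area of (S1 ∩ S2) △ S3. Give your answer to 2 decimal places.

31.00

|S1 ∩ S2| = 10.
|(S1 ∩ S2) ∩ S3| = 4.
|(S1 ∩ S2) △ S3| = 10 + 29 − 8 = 31.00.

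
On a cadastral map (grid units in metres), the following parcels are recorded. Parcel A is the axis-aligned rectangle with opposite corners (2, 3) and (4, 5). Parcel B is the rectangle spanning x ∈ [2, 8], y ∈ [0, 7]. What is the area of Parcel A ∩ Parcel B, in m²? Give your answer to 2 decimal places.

|Parcel A∩Parcel B|: x∈[2,4], y∈[3,5] → 2·2 = 4.

4.00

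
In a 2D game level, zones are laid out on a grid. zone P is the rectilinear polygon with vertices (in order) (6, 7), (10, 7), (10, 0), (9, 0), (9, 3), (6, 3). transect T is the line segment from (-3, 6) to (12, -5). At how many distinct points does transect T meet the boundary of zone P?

0

The segment lies entirely outside zone P and never meets its boundary.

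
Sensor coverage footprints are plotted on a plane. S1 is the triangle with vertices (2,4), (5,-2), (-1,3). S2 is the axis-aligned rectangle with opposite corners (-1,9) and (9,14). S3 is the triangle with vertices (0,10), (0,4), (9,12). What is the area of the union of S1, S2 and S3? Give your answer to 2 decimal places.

74.56

By inclusion–exclusion:
Individual areas: |S1| = 10.5, |S2| = 50, |S3| = 27.
|S1∩S2| = 0.
|S1∩S3| = 0.
|S2∩S3| = 12.9375.
|S1∩S2∩S3| = 0.
|S1 ∪ S2 ∪ S3| = 87.5 − 12.9375 + 0 = 74.56.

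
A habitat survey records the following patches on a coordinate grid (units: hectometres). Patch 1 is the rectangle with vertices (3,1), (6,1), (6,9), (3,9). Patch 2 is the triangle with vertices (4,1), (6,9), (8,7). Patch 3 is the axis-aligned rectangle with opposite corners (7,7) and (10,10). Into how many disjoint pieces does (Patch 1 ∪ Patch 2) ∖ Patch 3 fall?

1

(Patch 1 ∪ Patch 2) ∖ Patch 3 is a single connected region.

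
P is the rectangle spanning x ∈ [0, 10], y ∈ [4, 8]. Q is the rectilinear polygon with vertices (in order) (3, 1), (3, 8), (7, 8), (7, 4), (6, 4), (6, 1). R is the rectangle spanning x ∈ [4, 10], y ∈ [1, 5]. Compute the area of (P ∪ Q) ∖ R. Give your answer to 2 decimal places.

37.00

|P ∪ Q| = 49.
|(P ∪ Q) ∩ R| = 12.
|(P ∪ Q) ∖ R| = 49 − 12 = 37.00.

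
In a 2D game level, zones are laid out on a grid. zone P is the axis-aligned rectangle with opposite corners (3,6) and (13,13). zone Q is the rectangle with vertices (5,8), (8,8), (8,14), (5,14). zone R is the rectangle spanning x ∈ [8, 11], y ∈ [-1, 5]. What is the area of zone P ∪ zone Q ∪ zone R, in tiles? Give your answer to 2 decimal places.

By inclusion–exclusion:
Individual areas: |zone P| = 70, |zone Q| = 18, |zone R| = 18.
|zone P∩zone Q|: x∈[5,8], y∈[8,13] → 3·5 = 15.
|zone P∩zone R| = 0 (no overlap).
|zone Q∩zone R| = 0 (no overlap).
|zone P∩zone Q∩zone R| = 0.
|zone P ∪ zone Q ∪ zone R| = 106 − 15 + 0 = 91.00.

91.00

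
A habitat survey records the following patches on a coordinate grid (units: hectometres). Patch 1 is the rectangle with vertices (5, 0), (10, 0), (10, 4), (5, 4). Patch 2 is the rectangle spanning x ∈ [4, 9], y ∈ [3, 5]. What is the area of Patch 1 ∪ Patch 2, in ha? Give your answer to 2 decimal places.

By inclusion–exclusion:
Individual areas: |Patch 1| = 20, |Patch 2| = 10.
|Patch 1∩Patch 2|: x∈[5,9], y∈[3,4] → 4·1 = 4.
|Patch 1 ∪ Patch 2| = 30 − 4 = 26.00.

26.00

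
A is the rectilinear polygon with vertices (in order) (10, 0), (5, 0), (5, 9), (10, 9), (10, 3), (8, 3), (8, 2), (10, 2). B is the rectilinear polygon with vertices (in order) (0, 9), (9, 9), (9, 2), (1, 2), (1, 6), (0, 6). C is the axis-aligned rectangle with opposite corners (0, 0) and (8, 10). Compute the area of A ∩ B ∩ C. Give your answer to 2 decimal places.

The intersection is the polygon with vertices (8,9), (8,3), (8,2), (5,2), (5,9).
By the shoelace formula its area is 21.00.

21.00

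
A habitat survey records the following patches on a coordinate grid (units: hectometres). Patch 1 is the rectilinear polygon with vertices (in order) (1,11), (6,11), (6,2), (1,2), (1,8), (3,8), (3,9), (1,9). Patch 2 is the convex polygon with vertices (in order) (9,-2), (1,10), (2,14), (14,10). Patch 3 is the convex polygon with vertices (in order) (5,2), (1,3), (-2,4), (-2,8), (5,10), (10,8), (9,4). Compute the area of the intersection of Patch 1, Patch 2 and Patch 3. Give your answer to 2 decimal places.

15.63

The intersection is the polygon with vertices (6,2.5), (2.333,8), (3,8), (3,9), (1.667,9), (1.64,9.04), (5,10), (6,9.6).
By the shoelace formula its area is 15.63.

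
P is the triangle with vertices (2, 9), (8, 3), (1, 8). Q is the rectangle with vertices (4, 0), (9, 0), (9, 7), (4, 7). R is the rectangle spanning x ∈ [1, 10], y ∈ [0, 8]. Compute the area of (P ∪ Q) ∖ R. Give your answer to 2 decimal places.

1.00

|P ∪ Q| = 38.7143.
|(P ∪ Q) ∩ R| = 37.7143.
|(P ∪ Q) ∖ R| = 38.7143 − 37.7143 = 1.00.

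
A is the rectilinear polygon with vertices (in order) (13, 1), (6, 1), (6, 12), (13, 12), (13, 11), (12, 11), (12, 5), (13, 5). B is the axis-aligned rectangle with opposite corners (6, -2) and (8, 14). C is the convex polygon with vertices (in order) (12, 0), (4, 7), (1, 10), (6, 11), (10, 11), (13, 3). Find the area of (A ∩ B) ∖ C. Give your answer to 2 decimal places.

8.75

|A ∩ B| = 22.
|(A ∩ B) ∩ C| = 13.25.
|(A ∩ B) ∖ C| = 22 − 13.25 = 8.75.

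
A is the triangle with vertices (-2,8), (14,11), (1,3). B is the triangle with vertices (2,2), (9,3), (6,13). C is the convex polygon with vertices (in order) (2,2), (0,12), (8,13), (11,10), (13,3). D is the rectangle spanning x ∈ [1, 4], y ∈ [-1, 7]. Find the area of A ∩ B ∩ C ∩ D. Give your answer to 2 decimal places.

The intersection is the polygon with vertices (2.757,4.081), (3.818,7), (4,7), (4,4.846).
By the shoelace formula its area is 1.60.

1.60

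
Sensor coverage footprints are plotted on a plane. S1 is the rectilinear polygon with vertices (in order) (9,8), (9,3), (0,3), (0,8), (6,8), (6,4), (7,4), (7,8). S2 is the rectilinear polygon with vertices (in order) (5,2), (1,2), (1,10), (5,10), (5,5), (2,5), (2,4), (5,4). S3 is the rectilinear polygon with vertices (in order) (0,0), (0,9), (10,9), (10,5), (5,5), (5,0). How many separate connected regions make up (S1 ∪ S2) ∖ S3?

(S1 ∪ S2) ∖ S3 splits into 2 disjoint pieces (area 7, area 4).

2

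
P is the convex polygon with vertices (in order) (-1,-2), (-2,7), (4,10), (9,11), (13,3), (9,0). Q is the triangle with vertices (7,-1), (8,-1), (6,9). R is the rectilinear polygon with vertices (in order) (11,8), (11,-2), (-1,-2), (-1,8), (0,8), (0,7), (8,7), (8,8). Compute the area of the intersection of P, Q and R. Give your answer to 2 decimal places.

The intersection is the polygon with vertices (6.2,7), (6.4,7), (7.846,-0.231), (6.941,-0.412).
By the shoelace formula its area is 4.14.

4.14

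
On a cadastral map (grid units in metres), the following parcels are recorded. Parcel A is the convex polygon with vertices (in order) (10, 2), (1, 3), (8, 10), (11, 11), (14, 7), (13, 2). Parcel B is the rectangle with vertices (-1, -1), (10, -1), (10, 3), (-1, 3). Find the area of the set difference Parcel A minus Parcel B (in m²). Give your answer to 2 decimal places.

|Parcel A| = 71, |Parcel A∩Parcel B| = 4.5.
|Parcel A ∖ Parcel B| = |Parcel A| − |Parcel A∩Parcel B| = 71 − 4.5 = 66.50.

66.50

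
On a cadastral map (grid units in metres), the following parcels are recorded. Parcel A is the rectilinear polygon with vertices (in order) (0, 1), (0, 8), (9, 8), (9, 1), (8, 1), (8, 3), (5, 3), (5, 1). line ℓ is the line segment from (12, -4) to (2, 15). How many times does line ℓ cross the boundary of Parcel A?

2

The segment meets the boundary at (5.684,8), (9,1.7).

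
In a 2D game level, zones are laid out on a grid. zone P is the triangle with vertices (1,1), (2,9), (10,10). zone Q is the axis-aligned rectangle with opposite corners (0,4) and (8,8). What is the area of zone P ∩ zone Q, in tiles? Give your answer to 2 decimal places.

The intersection is the polygon with vertices (1.875,8), (8,8), (4,4), (1.375,4).
By the shoelace formula its area is 17.50.

17.50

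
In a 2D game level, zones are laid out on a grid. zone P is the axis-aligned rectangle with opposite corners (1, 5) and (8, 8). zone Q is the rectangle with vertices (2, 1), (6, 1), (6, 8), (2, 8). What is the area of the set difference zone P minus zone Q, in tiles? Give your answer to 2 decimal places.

9.00

|zone P∩zone Q|: x∈[2,6], y∈[5,8] → 4·3 = 12.
|zone P| = 21.
|zone P ∖ zone Q| = |zone P| − |zone P∩zone Q| = 21 − 12 = 9.00.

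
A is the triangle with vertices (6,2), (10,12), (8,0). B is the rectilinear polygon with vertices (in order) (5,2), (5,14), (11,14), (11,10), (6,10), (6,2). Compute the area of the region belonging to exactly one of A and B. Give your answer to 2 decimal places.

45.07

|A| = 14, |B| = 32, |A∩B| = 0.4667.
|A △ B| = |A| + |B| − 2·|A∩B| = 14 + 32 − 0.9333 = 45.07.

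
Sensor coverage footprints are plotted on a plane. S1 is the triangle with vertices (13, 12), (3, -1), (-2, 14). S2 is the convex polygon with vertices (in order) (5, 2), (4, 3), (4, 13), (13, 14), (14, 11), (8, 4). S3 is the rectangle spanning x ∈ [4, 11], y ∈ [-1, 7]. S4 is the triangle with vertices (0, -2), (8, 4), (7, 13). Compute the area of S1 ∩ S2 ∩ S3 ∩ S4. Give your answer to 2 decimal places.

14.29

The intersection is the polygon with vertices (4,3), (4,6.571), (4.2,7), (7.667,7), (7.854,5.311), (5.632,2.421), (5,2).
By the shoelace formula its area is 14.29.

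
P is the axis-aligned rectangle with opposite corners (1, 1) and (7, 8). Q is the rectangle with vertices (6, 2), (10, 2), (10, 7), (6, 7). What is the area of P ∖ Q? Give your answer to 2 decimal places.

37.00

|P∩Q|: x∈[6,7], y∈[2,7] → 1·5 = 5.
|P| = 42.
|P ∖ Q| = |P| − |P∩Q| = 42 − 5 = 37.00.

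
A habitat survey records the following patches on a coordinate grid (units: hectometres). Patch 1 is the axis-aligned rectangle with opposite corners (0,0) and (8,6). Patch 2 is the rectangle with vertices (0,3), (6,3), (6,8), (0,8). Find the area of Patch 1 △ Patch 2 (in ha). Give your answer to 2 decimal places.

42.00

|Patch 1∩Patch 2|: x∈[0,6], y∈[3,6] → 6·3 = 18.
|Patch 1 △ Patch 2| = |Patch 1| + |Patch 2| − 2·|Patch 1∩Patch 2| = 48 + 30 − 36 = 42.00.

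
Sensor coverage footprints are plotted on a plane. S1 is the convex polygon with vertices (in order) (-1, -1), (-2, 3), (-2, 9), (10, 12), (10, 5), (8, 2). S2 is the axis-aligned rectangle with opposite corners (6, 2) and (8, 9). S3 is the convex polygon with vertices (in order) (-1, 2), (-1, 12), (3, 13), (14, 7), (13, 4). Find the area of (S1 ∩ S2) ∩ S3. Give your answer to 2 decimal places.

11.71

The region (S1 ∩ S2) ∩ S3 is the polygon with vertices (6,9), (8,9), (8,3.286), (6,3).
By the shoelace formula its area is 11.71.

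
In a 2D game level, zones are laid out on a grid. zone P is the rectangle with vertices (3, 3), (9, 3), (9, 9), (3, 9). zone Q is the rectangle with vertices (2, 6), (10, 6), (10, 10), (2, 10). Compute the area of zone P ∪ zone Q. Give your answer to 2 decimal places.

50.00

By inclusion–exclusion:
Individual areas: |zone P| = 36, |zone Q| = 32.
|zone P∩zone Q|: x∈[3,9], y∈[6,9] → 6·3 = 18.
|zone P ∪ zone Q| = 68 − 18 = 50.00.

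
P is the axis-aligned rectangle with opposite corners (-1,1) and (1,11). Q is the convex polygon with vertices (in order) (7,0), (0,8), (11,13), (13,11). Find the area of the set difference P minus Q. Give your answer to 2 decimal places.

|P| = 20, |P∩Q| = 0.7987.
|P ∖ Q| = |P| − |P∩Q| = 20 − 0.7987 = 19.20.

19.20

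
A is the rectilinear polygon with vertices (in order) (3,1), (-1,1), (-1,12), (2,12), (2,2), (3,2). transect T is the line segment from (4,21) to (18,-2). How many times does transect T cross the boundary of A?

0

The segment lies entirely outside A and never meets its boundary.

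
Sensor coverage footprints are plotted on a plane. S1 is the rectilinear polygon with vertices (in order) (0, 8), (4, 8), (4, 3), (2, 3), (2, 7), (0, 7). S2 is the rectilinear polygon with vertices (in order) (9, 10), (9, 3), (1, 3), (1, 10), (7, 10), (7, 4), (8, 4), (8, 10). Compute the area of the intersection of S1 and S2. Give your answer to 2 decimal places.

11.00

The intersection is the polygon with vertices (4,8), (4,3), (2,3), (2,7), (1,7), (1,8).
By the shoelace formula its area is 11.00.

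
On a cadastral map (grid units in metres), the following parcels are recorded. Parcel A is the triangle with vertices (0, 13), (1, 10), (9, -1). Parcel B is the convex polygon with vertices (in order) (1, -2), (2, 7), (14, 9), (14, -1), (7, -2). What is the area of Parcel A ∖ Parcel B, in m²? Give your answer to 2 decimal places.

3.64

|Parcel A| = 6.5, |Parcel A∩Parcel B| = 2.8571.
|Parcel A ∖ Parcel B| = |Parcel A| − |Parcel A∩Parcel B| = 6.5 − 2.8571 = 3.64.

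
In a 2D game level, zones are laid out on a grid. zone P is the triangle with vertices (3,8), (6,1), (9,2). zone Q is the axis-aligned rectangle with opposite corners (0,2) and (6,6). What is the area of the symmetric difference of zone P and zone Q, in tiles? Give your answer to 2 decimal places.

|zone P| = 12, |zone Q| = 24, |zone P∩zone Q| = 4.6429.
|zone P △ zone Q| = |zone P| + |zone Q| − 2·|zone P∩zone Q| = 12 + 24 − 9.2857 = 26.71.

26.71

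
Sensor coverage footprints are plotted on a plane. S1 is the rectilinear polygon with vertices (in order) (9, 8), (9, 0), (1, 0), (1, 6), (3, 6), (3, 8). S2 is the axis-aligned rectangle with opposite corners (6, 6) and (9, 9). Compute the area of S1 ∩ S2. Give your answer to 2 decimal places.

The intersection is the polygon with vertices (9,6), (6,6), (6,8), (9,8).
By the shoelace formula its area is 6.00.

6.00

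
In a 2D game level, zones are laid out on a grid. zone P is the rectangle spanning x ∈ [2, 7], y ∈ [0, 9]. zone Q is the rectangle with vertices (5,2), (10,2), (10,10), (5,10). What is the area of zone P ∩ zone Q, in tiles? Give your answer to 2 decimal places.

14.00

|zone P∩zone Q|: x∈[5,7], y∈[2,9] → 2·7 = 14.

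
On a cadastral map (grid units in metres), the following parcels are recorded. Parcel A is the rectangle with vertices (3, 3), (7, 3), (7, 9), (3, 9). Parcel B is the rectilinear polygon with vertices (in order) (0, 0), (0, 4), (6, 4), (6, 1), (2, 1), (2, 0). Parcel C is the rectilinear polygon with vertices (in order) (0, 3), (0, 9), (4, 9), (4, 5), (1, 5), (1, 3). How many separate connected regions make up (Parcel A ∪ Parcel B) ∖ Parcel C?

1

(Parcel A ∪ Parcel B) ∖ Parcel C is a single connected region.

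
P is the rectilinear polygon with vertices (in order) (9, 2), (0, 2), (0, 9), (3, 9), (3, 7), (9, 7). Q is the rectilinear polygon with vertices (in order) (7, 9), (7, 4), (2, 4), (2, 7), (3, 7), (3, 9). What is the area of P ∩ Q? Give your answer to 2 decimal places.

15.00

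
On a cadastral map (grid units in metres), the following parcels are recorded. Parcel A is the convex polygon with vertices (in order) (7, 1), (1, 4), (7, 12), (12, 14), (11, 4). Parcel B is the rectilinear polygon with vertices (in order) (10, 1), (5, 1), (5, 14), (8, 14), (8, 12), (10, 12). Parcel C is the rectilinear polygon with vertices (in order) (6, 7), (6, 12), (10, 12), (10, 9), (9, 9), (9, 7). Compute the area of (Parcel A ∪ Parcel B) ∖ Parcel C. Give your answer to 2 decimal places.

|Parcel A ∪ Parcel B| = 91.8417.
|(Parcel A ∪ Parcel B) ∩ Parcel C| = 18.
|(Parcel A ∪ Parcel B) ∖ Parcel C| = 91.8417 − 18 = 73.84.

73.84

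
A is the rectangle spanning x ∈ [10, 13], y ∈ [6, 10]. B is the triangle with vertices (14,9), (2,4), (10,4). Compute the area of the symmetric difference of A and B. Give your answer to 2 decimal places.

22.70

|A| = 12, |B| = 20, |A∩B| = 4.65.
|A △ B| = |A| + |B| − 2·|A∩B| = 12 + 20 − 9.3 = 22.70.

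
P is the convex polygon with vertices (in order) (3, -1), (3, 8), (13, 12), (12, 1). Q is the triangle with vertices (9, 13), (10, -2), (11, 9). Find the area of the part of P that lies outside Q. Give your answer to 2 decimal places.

82.21

|P| = 93.5, |P∩Q| = 11.2937.
|P ∖ Q| = |P| − |P∩Q| = 93.5 − 11.2937 = 82.21.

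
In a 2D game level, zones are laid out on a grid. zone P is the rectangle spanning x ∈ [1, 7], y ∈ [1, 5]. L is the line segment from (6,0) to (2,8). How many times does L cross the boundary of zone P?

The segment meets the boundary at (3.5,5), (5.5,1).

2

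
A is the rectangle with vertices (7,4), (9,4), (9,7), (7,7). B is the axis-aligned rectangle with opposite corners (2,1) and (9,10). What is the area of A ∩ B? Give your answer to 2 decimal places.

6.00

|A∩B|: x∈[7,9], y∈[4,7] → 2·3 = 6.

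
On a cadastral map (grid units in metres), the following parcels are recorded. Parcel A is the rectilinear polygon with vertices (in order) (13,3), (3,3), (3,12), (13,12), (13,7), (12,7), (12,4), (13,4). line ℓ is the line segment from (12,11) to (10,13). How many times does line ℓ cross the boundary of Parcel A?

The segment meets the boundary at (11,12).

1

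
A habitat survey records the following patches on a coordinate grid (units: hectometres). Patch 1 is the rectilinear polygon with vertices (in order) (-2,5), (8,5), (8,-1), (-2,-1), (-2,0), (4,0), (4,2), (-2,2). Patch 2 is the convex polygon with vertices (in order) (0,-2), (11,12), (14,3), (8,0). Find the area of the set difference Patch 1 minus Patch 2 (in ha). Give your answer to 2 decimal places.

|Patch 1| = 48, |Patch 1∩Patch 2| = 23.8571.
|Patch 1 ∖ Patch 2| = |Patch 1| − |Patch 1∩Patch 2| = 48 − 23.8571 = 24.14.

24.14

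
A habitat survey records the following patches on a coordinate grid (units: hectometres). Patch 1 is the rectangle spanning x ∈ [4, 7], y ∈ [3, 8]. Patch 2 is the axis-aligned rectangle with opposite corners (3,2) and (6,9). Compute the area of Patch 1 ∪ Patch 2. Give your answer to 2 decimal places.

By inclusion–exclusion:
Individual areas: |Patch 1| = 15, |Patch 2| = 21.
|Patch 1∩Patch 2|: x∈[4,6], y∈[3,8] → 2·5 = 10.
|Patch 1 ∪ Patch 2| = 36 − 10 = 26.00.

26.00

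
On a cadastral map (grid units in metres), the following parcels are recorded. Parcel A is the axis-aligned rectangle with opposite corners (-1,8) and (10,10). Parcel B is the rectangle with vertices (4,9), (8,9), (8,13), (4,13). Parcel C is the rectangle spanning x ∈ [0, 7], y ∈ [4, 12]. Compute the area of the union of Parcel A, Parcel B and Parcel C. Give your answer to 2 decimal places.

70.00

By inclusion–exclusion:
Individual areas: |Parcel A| = 22, |Parcel B| = 16, |Parcel C| = 56.
|Parcel A∩Parcel B|: x∈[4,8], y∈[9,10] → 4·1 = 4.
|Parcel A∩Parcel C|: x∈[0,7], y∈[8,10] → 7·2 = 14.
|Parcel B∩Parcel C|: x∈[4,7], y∈[9,12] → 3·3 = 9.
|Parcel A∩Parcel B∩Parcel C| = 3.
|Parcel A ∪ Parcel B ∪ Parcel C| = 94 − 27 + 3 = 70.00.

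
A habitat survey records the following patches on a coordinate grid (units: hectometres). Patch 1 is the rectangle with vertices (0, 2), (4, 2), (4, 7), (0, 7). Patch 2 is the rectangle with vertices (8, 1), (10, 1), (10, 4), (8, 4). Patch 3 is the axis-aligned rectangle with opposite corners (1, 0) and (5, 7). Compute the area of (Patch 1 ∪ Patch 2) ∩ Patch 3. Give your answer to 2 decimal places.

The region (Patch 1 ∪ Patch 2) ∩ Patch 3 is the polygon with vertices (4,2), (1,2), (1,7), (4,7).
By the shoelace formula its area is 15.00.

15.00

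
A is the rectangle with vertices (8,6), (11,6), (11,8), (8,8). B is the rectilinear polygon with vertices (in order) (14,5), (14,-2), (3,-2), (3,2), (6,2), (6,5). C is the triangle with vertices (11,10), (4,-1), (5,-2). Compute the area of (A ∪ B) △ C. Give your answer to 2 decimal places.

|A ∪ B| = 74.
|(A ∪ B) ∩ C| = 8.1071.
|(A ∪ B) △ C| = 74 + 9 − 16.2143 = 66.79.

66.79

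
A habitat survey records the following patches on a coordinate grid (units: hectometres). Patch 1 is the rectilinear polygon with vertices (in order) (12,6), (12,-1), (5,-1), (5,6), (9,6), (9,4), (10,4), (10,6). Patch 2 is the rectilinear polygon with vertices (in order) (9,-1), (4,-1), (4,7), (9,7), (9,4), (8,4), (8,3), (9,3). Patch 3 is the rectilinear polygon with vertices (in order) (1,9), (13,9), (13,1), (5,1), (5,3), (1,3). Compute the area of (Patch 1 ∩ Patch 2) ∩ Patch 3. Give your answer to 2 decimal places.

|Patch 1 ∩ Patch 2| = 27.
|(Patch 1 ∩ Patch 2) ∩ Patch 3| = 19.00.

19.00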